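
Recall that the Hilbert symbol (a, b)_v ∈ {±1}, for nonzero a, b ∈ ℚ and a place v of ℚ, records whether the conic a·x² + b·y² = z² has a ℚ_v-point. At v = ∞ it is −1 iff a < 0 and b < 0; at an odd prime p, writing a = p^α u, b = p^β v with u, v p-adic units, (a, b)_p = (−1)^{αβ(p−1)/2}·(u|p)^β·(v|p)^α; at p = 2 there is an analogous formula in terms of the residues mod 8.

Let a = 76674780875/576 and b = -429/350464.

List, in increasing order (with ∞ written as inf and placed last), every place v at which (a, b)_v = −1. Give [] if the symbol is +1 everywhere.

(a, b) ≡ (35, -429) mod (ℚ^×)²; places V = {2, 3, 5, 7, 11, 13, 23, 37, ∞}.
(a,b)_23: α=2, u≡3; β=0, v≡13 (mod 23); (3|23)=+1, (13|23)=+1; sign (−1)^0·+1^0·+1^2 = +1.
(a,b)_13: α=0, u≡1; β=1, v≡11 (mod 13); (1|13)=+1, (11|13)=-1; sign (−1)^0·+1^1·-1^0 = +1.
(a,b)_3: α=-2, u≡2; β=1, v≡1 (mod 3); (2|3)=-1, (1|3)=+1; sign (−1)^0·-1^1·+1^-2 = -1.
(a,b)_5: α=3, u≡2; β=0, v≡4 (mod 5); (2|5)=-1, (4|5)=+1; sign (−1)^0·-1^0·+1^3 = +1.
(a,b)_∞: sgn(35)=+, sgn(-429)=−, so +1.
(a,b)_2: α=-6, β=-8; u≡3, v≡3 (mod 8); ε(u)ε(v)=1·1, αω(v)=-6·1, βω(u)=-8·1; sum ≡ 1  ⇒  -1.
(a,b)_11: α=2, u≡2; β=1, v≡4 (mod 11); (2|11)=-1, (4|11)=+1; sign (−1)^0·-1^1·+1^2 = -1.
(a,b)_7: α=1, u≡5; β=0, v≡6 (mod 7); (5|7)=-1, (6|7)=-1; sign (−1)^0·-1^0·-1^1 = -1.
(a,b)_37: α=2, u≡20; β=-2, v≡32 (mod 37); (20|37)=-1, (32|37)=-1; sign (−1)^0·-1^-2·-1^2 = +1.
(35, -429 / ℚ) ramifies at {2, 3, 7, 11}: a division algebra.

[2, 3, 7, 11]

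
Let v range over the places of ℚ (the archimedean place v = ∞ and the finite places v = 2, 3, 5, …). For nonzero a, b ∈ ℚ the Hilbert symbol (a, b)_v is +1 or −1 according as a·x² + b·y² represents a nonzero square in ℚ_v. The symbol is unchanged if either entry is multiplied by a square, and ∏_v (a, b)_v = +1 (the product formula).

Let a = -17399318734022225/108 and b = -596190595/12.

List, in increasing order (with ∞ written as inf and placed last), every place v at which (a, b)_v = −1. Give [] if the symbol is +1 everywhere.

(a, b) ≡ (-3003, -1785) mod (ℚ^×)²; places V = {2, 3, 5, 7, 11, 13, 17, ∞}.
(a,b)_3: α=-3, u≡1; β=-1, v≡2 (mod 3); (1|3)=+1, (2|3)=-1; sign (−1)^1·+1^-1·-1^-3 = +1.
(a,b)_17: α=2, u≡3; β=1, v≡11 (mod 17); (3|17)=-1, (11|17)=-1; sign (−1)^0·-1^1·-1^2 = -1.
(a,b)_13: α=3, u≡3; β=2, v≡10 (mod 13); (3|13)=+1, (10|13)=+1; sign (−1)^0·+1^2·+1^3 = +1.
(a,b)_7: α=7, u≡5; β=3, v≡1 (mod 7); (5|7)=-1, (1|7)=+1; sign (−1)^1·-1^3·+1^7 = +1.
(a,b)_11: α=3, u≡7; β=2, v≡2 (mod 11); (7|11)=-1, (2|11)=-1; sign (−1)^0·-1^2·-1^3 = -1.
(a,b)_5: α=2, u≡2; β=1, v≡3 (mod 5); (2|5)=-1, (3|5)=-1; sign (−1)^0·-1^1·-1^2 = -1.
(a,b)_2: α=-2, β=-2; u≡5, v≡7 (mod 8); ε(u)ε(v)=0·1, αω(v)=-2·0, βω(u)=-2·1; sum ≡ 0  ⇒  +1.
(a,b)_∞: sgn(-3003)=−, sgn(-1785)=−, so -1.
Ram(-3003, -1785) = {5, 11, 17, ∞}; no ℚ_5-point on the conic.

[5, 11, 17, inf]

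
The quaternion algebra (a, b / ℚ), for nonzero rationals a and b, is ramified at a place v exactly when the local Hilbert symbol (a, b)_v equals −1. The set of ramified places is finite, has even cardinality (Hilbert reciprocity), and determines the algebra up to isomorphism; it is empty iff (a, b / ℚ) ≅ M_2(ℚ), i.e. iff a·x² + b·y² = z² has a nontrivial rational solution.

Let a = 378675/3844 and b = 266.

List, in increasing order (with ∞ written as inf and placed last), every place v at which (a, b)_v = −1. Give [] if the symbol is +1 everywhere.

Mod squares: a ≡ 187, b ≡ 266. Check v ∈ {∞, 2, 3, 5, 7, 11, 17, 19, 31}.
v=5: a=5^2·(≡3), b=5^0·(≡1) mod 5; (3|5)=-1, (1|5)=+1; (−1)^{2·0·2}·(-1)^0·(+1)^2 = +1.
v=∞: 187 > 0 and 266 > 0  ⇒  (a,b)_∞ = +1.
v=11: a=11^1·(≡10), b=11^0·(≡2) mod 11; (10|11)=-1, (2|11)=-1; (−1)^{1·0·5}·(-1)^0·(-1)^1 = -1.
v=31: a=31^-2·(≡18), b=31^0·(≡18) mod 31; (18|31)=+1, (18|31)=+1; (−1)^{-2·0·15}·(+1)^0·(+1)^-2 = +1.
v=7: a=7^0·(≡3), b=7^1·(≡3) mod 7; (3|7)=-1, (3|7)=-1; (−1)^{0·1·3}·(-1)^1·(-1)^0 = -1.
v=3: a=3^4·(≡1), b=3^0·(≡2) mod 3; (1|3)=+1, (2|3)=-1; (−1)^{4·0·1}·(+1)^0·(-1)^4 = +1.
v=17: a=17^1·(≡11), b=17^0·(≡11) mod 17; (11|17)=-1, (11|17)=-1; (−1)^{1·0·8}·(-1)^0·(-1)^1 = -1.
v=2: v_2(a)=-2, v_2(b)=1; units ≡ 3, 5 (mod 8); ε·ε+αω+βω = 1·0+-2·1+1·1 ≡ 1  ⇒  (a,b)_2 = -1.
v=19: a=19^0·(≡4), b=19^1·(≡14) mod 19; (4|19)=+1, (14|19)=-1; (−1)^{0·1·9}·(+1)^1·(-1)^0 = +1.
Ram(187, 266) = {2, 7, 11, 17}; no ℚ_2-point on the conic.

[2, 7, 11, 17]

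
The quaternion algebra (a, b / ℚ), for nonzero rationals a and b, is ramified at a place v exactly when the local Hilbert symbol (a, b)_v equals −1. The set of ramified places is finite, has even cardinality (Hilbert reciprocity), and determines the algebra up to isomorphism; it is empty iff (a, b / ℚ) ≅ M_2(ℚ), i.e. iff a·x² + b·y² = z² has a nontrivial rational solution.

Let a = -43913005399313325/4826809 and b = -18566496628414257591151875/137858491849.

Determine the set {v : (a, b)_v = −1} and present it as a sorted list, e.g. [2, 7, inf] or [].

[3, 11, 37, inf]

(a, b) ≡ (-37, -627) mod (ℚ^×)²; places V = {2, 3, 5, 11, 13, 19, 37, ∞}.
(a,b)_19: α=2, u≡17; β=3, v≡9 (mod 19); (17|19)=+1, (9|19)=+1; sign (−1)^0·+1^3·+1^2 = +1.
(a,b)_3: α=8, u≡2; β=15, v≡1 (mod 3); (2|3)=-1, (1|3)=+1; sign (−1)^0·-1^15·+1^8 = -1.
(a,b)_11: α=4, u≡8; β=5, v≡3 (mod 11); (8|11)=-1, (3|11)=+1; sign (−1)^0·-1^5·+1^4 = -1.
(a,b)_2: α=0, β=0; u≡3, v≡5 (mod 8); ε(u)ε(v)=1·0, αω(v)=0·1, βω(u)=0·1; sum ≡ 0  ⇒  +1.
(a,b)_5: α=2, u≡3; β=4, v≡3 (mod 5); (3|5)=-1, (3|5)=-1; sign (−1)^0·-1^4·-1^2 = +1.
(a,b)_13: α=-6, u≡11; β=-10, v≡1 (mod 13); (11|13)=-1, (1|13)=+1; sign (−1)^0·-1^-10·+1^-6 = +1.
(a,b)_∞: sgn(-37)=−, sgn(-627)=−, so -1.
(a,b)_37: α=3, u≡1; β=4, v≡14 (mod 37); (1|37)=+1, (14|37)=-1; sign (−1)^0·+1^4·-1^3 = -1.
|Ram(-37, -627)| = 4, even; anisotropic at {3, 11, 37, ∞}.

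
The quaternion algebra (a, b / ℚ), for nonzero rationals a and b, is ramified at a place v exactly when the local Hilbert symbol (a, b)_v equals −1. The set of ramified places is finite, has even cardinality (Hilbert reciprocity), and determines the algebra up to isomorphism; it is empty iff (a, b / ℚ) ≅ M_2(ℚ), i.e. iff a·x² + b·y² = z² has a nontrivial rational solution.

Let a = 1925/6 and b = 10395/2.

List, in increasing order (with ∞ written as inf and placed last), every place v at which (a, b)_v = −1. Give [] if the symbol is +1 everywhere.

Mod squares: a ≡ 462, b ≡ 2310. Check v ∈ {∞, 2, 3, 5, 7, 11}.
v=3: a=3^-1·(≡1), b=3^3·(≡2) mod 3; (1|3)=+1, (2|3)=-1; (−1)^{-1·3·1}·(+1)^3·(-1)^-1 = +1.
v=∞: 462 > 0 and 2310 > 0  ⇒  (a,b)_∞ = +1.
v=2: v_2(a)=-1, v_2(b)=-1; units ≡ 7, 3 (mod 8); ε·ε+αω+βω = 1·1+-1·1+-1·0 ≡ 0  ⇒  (a,b)_2 = +1.
v=5: a=5^2·(≡2), b=5^1·(≡2) mod 5; (2|5)=-1, (2|5)=-1; (−1)^{2·1·2}·(-1)^1·(-1)^2 = -1.
v=7: a=7^1·(≡5), b=7^1·(≡4) mod 7; (5|7)=-1, (4|7)=+1; (−1)^{1·1·3}·(-1)^1·(+1)^1 = +1.
v=11: a=11^1·(≡9), b=11^1·(≡5) mod 11; (9|11)=+1, (5|11)=+1; (−1)^{1·1·5}·(+1)^1·(+1)^1 = -1.
Ram(462, 2310) = {5, 11}; no ℚ_5-point on the conic.

[5, 11]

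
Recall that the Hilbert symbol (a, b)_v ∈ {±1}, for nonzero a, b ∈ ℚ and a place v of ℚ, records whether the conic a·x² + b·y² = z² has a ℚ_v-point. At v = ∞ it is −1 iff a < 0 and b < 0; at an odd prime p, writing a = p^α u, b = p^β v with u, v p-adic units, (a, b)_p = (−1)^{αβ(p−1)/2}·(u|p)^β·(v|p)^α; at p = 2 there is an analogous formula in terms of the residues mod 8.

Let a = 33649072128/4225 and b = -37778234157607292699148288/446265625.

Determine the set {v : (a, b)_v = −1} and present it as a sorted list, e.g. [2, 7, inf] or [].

[3, 7]

Mod squares: a ≡ 6902, b ≡ -1173. Check v ∈ {∞, 2, 3, 5, 7, 13, 17, 23, 29}.
v=∞: 6902 > 0 and -1173 < 0  ⇒  (a,b)_∞ = +1.
v=29: a=29^1·(≡28), b=29^2·(≡28) mod 29; (28|29)=+1, (28|29)=+1; (−1)^{1·2·14}·(+1)^2·(+1)^1 = +1.
v=3: a=3^2·(≡2), b=3^3·(≡2) mod 3; (2|3)=-1, (2|3)=-1; (−1)^{2·3·1}·(-1)^3·(-1)^2 = -1.
v=23: a=23^2·(≡2), b=23^5·(≡12) mod 23; (2|23)=+1, (12|23)=+1; (−1)^{2·5·11}·(+1)^5·(+1)^2 = +1.
v=2: v_2(a)=11, v_2(b)=30; units ≡ 3, 3 (mod 8); ε·ε+αω+βω = 1·1+11·1+30·1 ≡ 0  ⇒  (a,b)_2 = +1.
v=17: a=17^1·(≡1), b=17^3·(≡4) mod 17; (1|17)=+1, (4|17)=+1; (−1)^{1·3·8}·(+1)^3·(+1)^1 = +1.
v=13: a=13^-2·(≡4), b=13^-4·(≡9) mod 13; (4|13)=+1, (9|13)=+1; (−1)^{-2·-4·6}·(+1)^-4·(+1)^-2 = +1.
v=7: a=7^1·(≡3), b=7^2·(≡3) mod 7; (3|7)=-1, (3|7)=-1; (−1)^{1·2·3}·(-1)^2·(-1)^1 = -1.
v=5: a=5^-2·(≡2), b=5^-6·(≡2) mod 5; (2|5)=-1, (2|5)=-1; (−1)^{-2·-6·2}·(-1)^-6·(-1)^-2 = +1.
|Ram(6902, -1173)| = 2, even; anisotropic at {3, 7}.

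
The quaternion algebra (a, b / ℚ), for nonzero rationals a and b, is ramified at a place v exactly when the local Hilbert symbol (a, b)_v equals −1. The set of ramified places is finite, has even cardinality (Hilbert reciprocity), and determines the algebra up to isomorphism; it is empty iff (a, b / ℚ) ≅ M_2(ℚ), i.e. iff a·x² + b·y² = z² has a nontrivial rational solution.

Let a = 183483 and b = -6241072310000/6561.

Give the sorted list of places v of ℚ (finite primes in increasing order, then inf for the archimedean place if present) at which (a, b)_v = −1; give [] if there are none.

[29, 37]

Mod squares: a ≡ 20387, b ≡ -5157911. Check v ∈ {∞, 2, 3, 5, 11, 19, 23, 29, 37}.
v=29: a=29^1·(≡5), b=29^1·(≡3) mod 29; (5|29)=+1, (3|29)=-1; (−1)^{1·1·14}·(+1)^1·(-1)^1 = -1.
v=∞: 20387 > 0 and -5157911 < 0  ⇒  (a,b)_∞ = +1.
v=5: a=5^0·(≡3), b=5^4·(≡4) mod 5; (3|5)=-1, (4|5)=+1; (−1)^{0·4·2}·(-1)^4·(+1)^0 = +1.
v=3: a=3^2·(≡2), b=3^-8·(≡1) mod 3; (2|3)=-1, (1|3)=+1; (−1)^{2·-8·1}·(-1)^-8·(+1)^2 = +1.
v=23: a=23^0·(≡12), b=23^1·(≡12) mod 23; (12|23)=+1, (12|23)=+1; (−1)^{0·1·11}·(+1)^1·(+1)^0 = +1.
v=11: a=11^0·(≡3), b=11^3·(≡8) mod 11; (3|11)=+1, (8|11)=-1; (−1)^{0·3·5}·(+1)^3·(-1)^0 = +1.
v=19: a=19^1·(≡5), b=19^1·(≡2) mod 19; (5|19)=+1, (2|19)=-1; (−1)^{1·1·9}·(+1)^1·(-1)^1 = +1.
v=2: v_2(a)=0, v_2(b)=4; units ≡ 3, 1 (mod 8); ε·ε+αω+βω = 1·0+0·0+4·1 ≡ 0  ⇒  (a,b)_2 = +1.
v=37: a=37^1·(≡1), b=37^1·(≡22) mod 37; (1|37)=+1, (22|37)=-1; (−1)^{1·1·18}·(+1)^1·(-1)^1 = -1.
Ram(20387, -5157911) = {29, 37}; no ℚ_29-point on the conic.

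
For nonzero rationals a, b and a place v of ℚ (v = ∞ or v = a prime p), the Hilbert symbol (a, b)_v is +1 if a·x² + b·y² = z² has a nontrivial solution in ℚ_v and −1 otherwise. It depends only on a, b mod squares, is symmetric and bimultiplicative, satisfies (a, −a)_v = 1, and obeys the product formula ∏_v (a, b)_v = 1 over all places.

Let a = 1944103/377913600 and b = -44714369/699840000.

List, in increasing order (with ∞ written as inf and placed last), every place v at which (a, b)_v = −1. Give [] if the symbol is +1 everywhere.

Mod squares: a ≡ 7, b ≡ -966. Check v ∈ {∞, 2, 3, 5, 7, 17, 23, 31}.
v=∞: 7 > 0 and -966 < 0  ⇒  (a,b)_∞ = +1.
v=5: a=5^-2·(≡2), b=5^-4·(≡4) mod 5; (2|5)=-1, (4|5)=+1; (−1)^{-2·-4·2}·(-1)^-4·(+1)^-2 = +1.
v=7: a=7^1·(≡4), b=7^1·(≡1) mod 7; (4|7)=+1, (1|7)=+1; (−1)^{1·1·3}·(+1)^1·(+1)^1 = -1.
v=23: a=23^0·(≡14), b=23^1·(≡9) mod 23; (14|23)=-1, (9|23)=+1; (−1)^{0·1·11}·(-1)^1·(+1)^0 = -1.
v=31: a=31^2·(≡25), b=31^2·(≡15) mod 31; (25|31)=+1, (15|31)=-1; (−1)^{2·2·15}·(+1)^2·(-1)^2 = +1.
v=17: a=17^2·(≡14), b=17^2·(≡7) mod 17; (14|17)=-1, (7|17)=-1; (−1)^{2·2·8}·(-1)^2·(-1)^2 = +1.
v=3: a=3^-10·(≡1), b=3^-7·(≡2) mod 3; (1|3)=+1, (2|3)=-1; (−1)^{-10·-7·1}·(+1)^-7·(-1)^-10 = +1.
v=2: v_2(a)=-8, v_2(b)=-9; units ≡ 7, 5 (mod 8); ε·ε+αω+βω = 1·0+-8·1+-9·0 ≡ 0  ⇒  (a,b)_2 = +1.
|Ram(7, -966)| = 2, even; anisotropic at {7, 23}.

[7, 23]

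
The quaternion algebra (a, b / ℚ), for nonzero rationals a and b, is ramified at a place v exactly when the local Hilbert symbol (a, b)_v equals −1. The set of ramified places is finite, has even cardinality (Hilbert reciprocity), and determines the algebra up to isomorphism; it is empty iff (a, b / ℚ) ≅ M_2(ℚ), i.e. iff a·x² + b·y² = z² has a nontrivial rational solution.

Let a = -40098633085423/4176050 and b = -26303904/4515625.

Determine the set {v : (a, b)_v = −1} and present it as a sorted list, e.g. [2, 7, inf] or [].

[2, inf]

Mod squares: a ≡ -9614, b ≡ -506. Check v ∈ {∞, 2, 3, 5, 11, 17, 19, 23}.
v=19: a=19^5·(≡6), b=19^2·(≡17) mod 19; (6|19)=+1, (17|19)=+1; (−1)^{5·2·9}·(+1)^2·(+1)^5 = +1.
v=2: v_2(a)=-1, v_2(b)=5; units ≡ 1, 3 (mod 8); ε·ε+αω+βω = 0·1+-1·1+5·0 ≡ 1  ⇒  (a,b)_2 = -1.
v=23: a=23^3·(≡19), b=23^1·(≡8) mod 23; (19|23)=-1, (8|23)=+1; (−1)^{3·1·11}·(-1)^1·(+1)^3 = +1.
v=11: a=11^3·(≡10), b=11^1·(≡1) mod 11; (10|11)=-1, (1|11)=+1; (−1)^{3·1·5}·(-1)^1·(+1)^3 = +1.
v=5: a=5^-2·(≡1), b=5^-6·(≡4) mod 5; (1|5)=+1, (4|5)=+1; (−1)^{-2·-6·2}·(+1)^-6·(+1)^-2 = +1.
v=∞: -9614 < 0 and -506 < 0  ⇒  (a,b)_∞ = -1.
v=17: a=17^-4·(≡16), b=17^-2·(≡13) mod 17; (16|17)=+1, (13|17)=+1; (−1)^{-4·-2·8}·(+1)^-2·(+1)^-4 = +1.
v=3: a=3^0·(≡1), b=3^2·(≡1) mod 3; (1|3)=+1, (1|3)=+1; (−1)^{0·2·1}·(+1)^2·(+1)^0 = +1.
Ram(-9614, -506) = {2, ∞}; no ℚ_2-point on the conic.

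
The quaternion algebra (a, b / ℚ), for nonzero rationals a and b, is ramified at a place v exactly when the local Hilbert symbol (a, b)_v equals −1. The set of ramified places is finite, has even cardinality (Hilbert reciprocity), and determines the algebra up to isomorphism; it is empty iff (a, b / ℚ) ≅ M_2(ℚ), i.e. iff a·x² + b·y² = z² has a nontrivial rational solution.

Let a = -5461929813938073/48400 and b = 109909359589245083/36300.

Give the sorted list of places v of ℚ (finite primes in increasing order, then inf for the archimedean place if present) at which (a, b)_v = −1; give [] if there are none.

(a, b) ≡ (-31857, 507129) mod (ℚ^×)²; places V = {2, 3, 5, 7, 11, 19, 31, 37, 41, ∞}.
(a,b)_37: α=3, u≡36; β=4, v≡7 (mod 37); (36|37)=+1, (7|37)=+1; sign (−1)^0·+1^4·+1^3 = +1.
(a,b)_41: α=1, u≡31; β=1, v≡6 (mod 41); (31|41)=+1, (6|41)=-1; sign (−1)^0·+1^1·-1^1 = -1.
(a,b)_31: α=2, u≡23; β=3, v≡12 (mod 31); (23|31)=-1, (12|31)=-1; sign (−1)^0·-1^3·-1^2 = -1.
(a,b)_2: α=-4, β=-2; u≡7, v≡1 (mod 8); ε(u)ε(v)=1·0, αω(v)=-4·0, βω(u)=-2·0; sum ≡ 0  ⇒  +1.
(a,b)_∞: sgn(-31857)=−, sgn(507129)=+, so +1.
(a,b)_3: α=1, u≡1; β=-1, v≡2 (mod 3); (1|3)=+1, (2|3)=-1; sign (−1)^1·+1^-1·-1^1 = +1.
(a,b)_11: α=-2, u≡2; β=-2, v≡7 (mod 11); (2|11)=-1, (7|11)=-1; sign (−1)^0·-1^-2·-1^-2 = +1.
(a,b)_5: α=-2, u≡2; β=-2, v≡4 (mod 5); (2|5)=-1, (4|5)=+1; sign (−1)^0·-1^-2·+1^-2 = +1.
(a,b)_19: α=4, u≡4; β=3, v≡15 (mod 19); (4|19)=+1, (15|19)=-1; sign (−1)^0·+1^3·-1^4 = +1.
(a,b)_7: α=1, u≡6; β=1, v≡1 (mod 7); (6|7)=-1, (1|7)=+1; sign (−1)^1·-1^1·+1^1 = +1.
Ram(-31857, 507129) = {31, 41}; no ℚ_31-point on the conic.

[31, 41]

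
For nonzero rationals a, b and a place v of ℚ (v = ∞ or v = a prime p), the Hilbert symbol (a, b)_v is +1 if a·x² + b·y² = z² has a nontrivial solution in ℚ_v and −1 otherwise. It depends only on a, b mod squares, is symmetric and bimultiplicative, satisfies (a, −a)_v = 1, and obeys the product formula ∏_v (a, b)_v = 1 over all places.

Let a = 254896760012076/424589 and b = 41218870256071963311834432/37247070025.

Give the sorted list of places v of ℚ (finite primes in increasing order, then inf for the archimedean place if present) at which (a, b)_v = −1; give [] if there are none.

(a, b) ≡ (10866271, 37) mod (ℚ^×)²; places V = {2, 3, 5, 7, 11, 13, 19, 23, 29, 37, 41, ∞}.
(a,b)_2: α=2, β=6; u≡7, v≡5 (mod 8); ε(u)ε(v)=1·0, αω(v)=2·1, βω(u)=6·0; sum ≡ 0  ⇒  +1.
(a,b)_23: α=2, u≡2; β=2, v≡7 (mod 23); (2|23)=+1, (7|23)=-1; sign (−1)^0·+1^2·-1^2 = +1.
(a,b)_∞: sgn(10866271)=+, sgn(37)=+, so +1.
(a,b)_19: α=1, u≡11; β=2, v≡8 (mod 19); (11|19)=+1, (8|19)=-1; sign (−1)^0·+1^2·-1^1 = -1.
(a,b)_41: α=1, u≡3; β=2, v≡18 (mod 41); (3|41)=-1, (18|41)=+1; sign (−1)^0·-1^2·+1^1 = +1.
(a,b)_13: α=1, u≡5; β=2, v≡5 (mod 13); (5|13)=-1, (5|13)=-1; sign (−1)^0·-1^2·-1^1 = -1.
(a,b)_7: α=2, u≡3; β=2, v≡1 (mod 7); (3|7)=-1, (1|7)=+1; sign (−1)^0·-1^2·+1^2 = +1.
(a,b)_11: α=-4, u≡4; β=-6, v≡1 (mod 11); (4|11)=+1, (1|11)=+1; sign (−1)^0·+1^-6·+1^-4 = +1.
(a,b)_37: α=1, u≡22; β=3, v≡16 (mod 37); (22|37)=-1, (16|37)=+1; sign (−1)^0·-1^3·+1^1 = -1.
(a,b)_29: α=-1, u≡27; β=-2, v≡10 (mod 29); (27|29)=-1, (10|29)=-1; sign (−1)^0·-1^-2·-1^-1 = -1.
(a,b)_5: α=0, u≡4; β=-2, v≡2 (mod 5); (4|5)=+1, (2|5)=-1; sign (−1)^0·+1^-2·-1^0 = +1.
(a,b)_3: α=8, u≡1; β=14, v≡1 (mod 3); (1|3)=+1, (1|3)=+1; sign (−1)^0·+1^14·+1^8 = +1.
(10866271, 37 / ℚ) ramifies at {13, 19, 29, 37}: a division algebra.

[13, 19, 29, 37]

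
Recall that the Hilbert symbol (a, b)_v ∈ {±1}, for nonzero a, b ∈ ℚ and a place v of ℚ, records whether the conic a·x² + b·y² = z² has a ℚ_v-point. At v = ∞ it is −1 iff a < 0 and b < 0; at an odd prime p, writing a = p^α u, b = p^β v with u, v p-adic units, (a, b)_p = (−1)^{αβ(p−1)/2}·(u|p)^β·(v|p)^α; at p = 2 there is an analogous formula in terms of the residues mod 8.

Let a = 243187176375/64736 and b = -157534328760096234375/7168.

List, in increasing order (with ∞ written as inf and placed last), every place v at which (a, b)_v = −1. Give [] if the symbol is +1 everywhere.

[3, 5, 7, 11]

Mod squares: a ≡ 770, b ≡ -273. Check v ∈ {∞, 2, 3, 5, 7, 11, 13, 17, 31}.
v=11: a=11^3·(≡4), b=11^2·(≡2) mod 11; (4|11)=+1, (2|11)=-1; (−1)^{3·2·5}·(+1)^2·(-1)^3 = -1.
v=∞: 770 > 0 and -273 < 0  ⇒  (a,b)_∞ = +1.
v=31: a=31^2·(≡15), b=31^4·(≡27) mod 31; (15|31)=-1, (27|31)=-1; (−1)^{2·4·15}·(-1)^4·(-1)^2 = +1.
v=5: a=5^3·(≡1), b=5^6·(≡2) mod 5; (1|5)=+1, (2|5)=-1; (−1)^{3·6·2}·(+1)^6·(-1)^3 = -1.
v=2: v_2(a)=-5, v_2(b)=-10; units ≡ 1, 7 (mod 8); ε·ε+αω+βω = 0·1+-5·0+-10·0 ≡ 0  ⇒  (a,b)_2 = +1.
v=3: a=3^2·(≡2), b=3^5·(≡2) mod 3; (2|3)=-1, (2|3)=-1; (−1)^{2·5·1}·(-1)^5·(-1)^2 = -1.
v=17: a=17^-2·(≡6), b=17^0·(≡8) mod 17; (6|17)=-1, (8|17)=+1; (−1)^{-2·0·8}·(-1)^0·(+1)^-2 = +1.
v=13: a=13^2·(≡12), b=13^5·(≡2) mod 13; (12|13)=+1, (2|13)=-1; (−1)^{2·5·6}·(+1)^5·(-1)^2 = +1.
v=7: a=7^-1·(≡3), b=7^-1·(≡6) mod 7; (3|7)=-1, (6|7)=-1; (−1)^{-1·-1·3}·(-1)^-1·(-1)^-1 = -1.
|Ram(770, -273)| = 4, even; anisotropic at {3, 5, 7, 11}.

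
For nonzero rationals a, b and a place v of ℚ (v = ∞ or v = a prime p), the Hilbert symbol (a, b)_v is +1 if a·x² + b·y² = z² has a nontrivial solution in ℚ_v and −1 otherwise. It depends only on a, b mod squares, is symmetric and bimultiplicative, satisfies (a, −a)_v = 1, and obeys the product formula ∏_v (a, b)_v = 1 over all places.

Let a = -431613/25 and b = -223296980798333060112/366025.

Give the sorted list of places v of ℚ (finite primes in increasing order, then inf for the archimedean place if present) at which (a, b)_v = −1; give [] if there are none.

Mod squares: a ≡ -47957, b ≡ -2850033. Check v ∈ {∞, 2, 3, 5, 7, 11, 13, 17, 19, 29, 31, 41, 47}.
v=3: a=3^2·(≡1), b=3^1·(≡2) mod 3; (1|3)=+1, (2|3)=-1; (−1)^{2·1·1}·(+1)^1·(-1)^2 = +1.
v=11: a=11^0·(≡9), b=11^-4·(≡4) mod 11; (9|11)=+1, (4|11)=+1; (−1)^{0·-4·5}·(+1)^-4·(+1)^0 = +1.
v=19: a=19^0·(≡8), b=19^2·(≡4) mod 19; (8|19)=-1, (4|19)=+1; (−1)^{0·2·9}·(-1)^2·(+1)^0 = +1.
v=47: a=47^0·(≡39), b=47^1·(≡13) mod 47; (39|47)=-1, (13|47)=-1; (−1)^{0·1·23}·(-1)^1·(-1)^0 = -1.
v=5: a=5^-2·(≡2), b=5^-2·(≡3) mod 5; (2|5)=-1, (3|5)=-1; (−1)^{-2·-2·2}·(-1)^-2·(-1)^-2 = +1.
v=31: a=31^1·(≡11), b=31^2·(≡10) mod 31; (11|31)=-1, (10|31)=+1; (−1)^{1·2·15}·(-1)^2·(+1)^1 = +1.
v=41: a=41^0·(≡26), b=41^1·(≡37) mod 41; (26|41)=-1, (37|41)=+1; (−1)^{0·1·20}·(-1)^1·(+1)^0 = -1.
v=13: a=13^1·(≡12), b=13^2·(≡4) mod 13; (12|13)=+1, (4|13)=+1; (−1)^{1·2·6}·(+1)^2·(+1)^1 = +1.
v=∞: -47957 < 0 and -2850033 < 0  ⇒  (a,b)_∞ = -1.
v=2: v_2(a)=0, v_2(b)=4; units ≡ 3, 7 (mod 8); ε·ε+αω+βω = 1·1+0·0+4·1 ≡ 1  ⇒  (a,b)_2 = -1.
v=7: a=7^1·(≡1), b=7^0·(≡5) mod 7; (1|7)=+1, (5|7)=-1; (−1)^{1·0·3}·(+1)^0·(-1)^1 = -1.
v=17: a=17^1·(≡16), b=17^5·(≡12) mod 17; (16|17)=+1, (12|17)=-1; (−1)^{1·5·8}·(+1)^5·(-1)^1 = -1.
v=29: a=29^0·(≡16), b=29^1·(≡4) mod 29; (16|29)=+1, (4|29)=+1; (−1)^{0·1·14}·(+1)^1·(+1)^0 = +1.
(-47957, -2850033 / ℚ) ramifies at {2, 7, 17, 41, 47, ∞}: a division algebra.

[2, 7, 17, 41, 47, inf]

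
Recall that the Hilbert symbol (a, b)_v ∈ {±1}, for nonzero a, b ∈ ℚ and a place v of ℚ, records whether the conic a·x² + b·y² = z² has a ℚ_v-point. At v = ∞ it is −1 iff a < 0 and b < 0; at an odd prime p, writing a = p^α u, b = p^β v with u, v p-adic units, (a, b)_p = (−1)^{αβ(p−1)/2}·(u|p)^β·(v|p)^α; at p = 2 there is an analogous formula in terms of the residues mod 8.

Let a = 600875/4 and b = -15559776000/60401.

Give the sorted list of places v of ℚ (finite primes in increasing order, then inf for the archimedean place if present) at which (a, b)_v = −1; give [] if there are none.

(a, b) ≡ (24035, -697015) mod (ℚ^×)²; places V = {2, 3, 5, 11, 17, 19, 23, 29, ∞}.
(a,b)_19: α=1, u≡7; β=-1, v≡16 (mod 19); (7|19)=+1, (16|19)=+1; sign (−1)^1·+1^-1·+1^1 = -1.
(a,b)_29: α=0, u≡6; β=1, v≡6 (mod 29); (6|29)=+1, (6|29)=+1; sign (−1)^0·+1^1·+1^0 = +1.
(a,b)_11: α=1, u≡8; β=-1, v≡6 (mod 11); (8|11)=-1, (6|11)=-1; sign (−1)^1·-1^-1·-1^1 = -1.
(a,b)_5: α=3, u≡3; β=3, v≡2 (mod 5); (3|5)=-1, (2|5)=-1; sign (−1)^0·-1^3·-1^3 = +1.
(a,b)_17: α=0, u≡11; β=-2, v≡13 (mod 17); (11|17)=-1, (13|17)=+1; sign (−1)^0·-1^-2·+1^0 = +1.
(a,b)_∞: sgn(24035)=+, sgn(-697015)=−, so +1.
(a,b)_23: α=1, u≡5; β=1, v≡6 (mod 23); (5|23)=-1, (6|23)=+1; sign (−1)^1·-1^1·+1^1 = +1.
(a,b)_2: α=-2, β=8; u≡3, v≡1 (mod 8); ε(u)ε(v)=1·0, αω(v)=-2·0, βω(u)=8·1; sum ≡ 0  ⇒  +1.
(a,b)_3: α=0, u≡2; β=6, v≡2 (mod 3); (2|3)=-1, (2|3)=-1; sign (−1)^0·-1^6·-1^0 = +1.
Ram(24035, -697015) = {11, 19}; no ℚ_11-point on the conic.

[11, 19]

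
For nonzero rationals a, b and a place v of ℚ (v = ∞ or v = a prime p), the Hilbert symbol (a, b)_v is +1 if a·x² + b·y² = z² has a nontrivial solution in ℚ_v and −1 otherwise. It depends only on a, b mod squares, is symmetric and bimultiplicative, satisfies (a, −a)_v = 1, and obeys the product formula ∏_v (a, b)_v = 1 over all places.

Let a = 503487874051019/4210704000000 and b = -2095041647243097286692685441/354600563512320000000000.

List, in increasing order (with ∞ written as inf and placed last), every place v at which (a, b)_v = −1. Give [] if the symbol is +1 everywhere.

[]

(a, b) ≡ (11, -2) mod (ℚ^×)²; places V = {2, 3, 5, 11, 13, 17, 19, 23, ∞}.
(a,b)_3: α=-6, u≡2; β=-12, v≡1 (mod 3); (2|3)=-1, (1|3)=+1; sign (−1)^0·-1^-12·+1^-6 = +1.
(a,b)_23: α=2, u≡7; β=4, v≡21 (mod 23); (7|23)=-1, (21|23)=-1; sign (−1)^0·-1^4·-1^2 = +1.
(a,b)_13: α=2, u≡7; β=4, v≡5 (mod 13); (7|13)=-1, (5|13)=-1; sign (−1)^0·-1^4·-1^2 = +1.
(a,b)_19: α=-2, u≡7; β=-4, v≡11 (mod 19); (7|19)=+1, (11|19)=+1; sign (−1)^0·+1^-4·+1^-2 = +1.
(a,b)_2: α=-10, β=-19; u≡3, v≡7 (mod 8); ε(u)ε(v)=1·1, αω(v)=-10·0, βω(u)=-19·1; sum ≡ 0  ⇒  +1.
(a,b)_17: α=2, u≡7; β=4, v≡16 (mod 17); (7|17)=-1, (16|17)=+1; sign (−1)^0·-1^4·+1^2 = +1.
(a,b)_5: α=-6, u≡4; β=-10, v≡3 (mod 5); (4|5)=+1, (3|5)=-1; sign (−1)^0·+1^-10·-1^-6 = +1.
(a,b)_11: α=7, u≡4; β=12, v≡3 (mod 11); (4|11)=+1, (3|11)=+1; sign (−1)^0·+1^12·+1^7 = +1.
(a,b)_∞: sgn(11)=+, sgn(-2)=−, so +1.
Every local symbol is +1, so the conic 11·x² + -2·y² = z² has ℚ_v-points for all v and hence a ℚ-point; (a, b / ℚ) ≅ M_2(ℚ).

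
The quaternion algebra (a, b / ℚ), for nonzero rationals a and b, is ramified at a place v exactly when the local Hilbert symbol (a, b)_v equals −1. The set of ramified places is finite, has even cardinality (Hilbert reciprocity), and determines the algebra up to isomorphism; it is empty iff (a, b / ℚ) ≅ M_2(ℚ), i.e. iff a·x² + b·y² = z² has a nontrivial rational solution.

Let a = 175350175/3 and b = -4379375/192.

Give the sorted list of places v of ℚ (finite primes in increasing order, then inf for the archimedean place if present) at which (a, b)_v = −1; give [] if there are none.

(a, b) ≡ (21, -429) mod (ℚ^×)²; places V = {2, 3, 5, 7, 11, 13, ∞}.
(a,b)_13: α=2, u≡2; β=1, v≡2 (mod 13); (2|13)=-1, (2|13)=-1; sign (−1)^0·-1^1·-1^2 = -1.
(a,b)_3: α=-1, u≡1; β=-1, v≡1 (mod 3); (1|3)=+1, (1|3)=+1; sign (−1)^1·+1^-1·+1^-1 = -1.
(a,b)_7: α=3, u≡5; β=2, v≡5 (mod 7); (5|7)=-1, (5|7)=-1; sign (−1)^0·-1^2·-1^3 = -1.
(a,b)_2: α=0, β=-6; u≡5, v≡3 (mod 8); ε(u)ε(v)=0·1, αω(v)=0·1, βω(u)=-6·1; sum ≡ 0  ⇒  +1.
(a,b)_5: α=2, u≡4; β=4, v≡4 (mod 5); (4|5)=+1, (4|5)=+1; sign (−1)^0·+1^4·+1^2 = +1.
(a,b)_∞: sgn(21)=+, sgn(-429)=−, so +1.
(a,b)_11: α=2, u≡8; β=1, v≡4 (mod 11); (8|11)=-1, (4|11)=+1; sign (−1)^0·-1^1·+1^2 = -1.
Ram(21, -429) = {3, 7, 11, 13}; no ℚ_3-point on the conic.

[3, 7, 11, 13]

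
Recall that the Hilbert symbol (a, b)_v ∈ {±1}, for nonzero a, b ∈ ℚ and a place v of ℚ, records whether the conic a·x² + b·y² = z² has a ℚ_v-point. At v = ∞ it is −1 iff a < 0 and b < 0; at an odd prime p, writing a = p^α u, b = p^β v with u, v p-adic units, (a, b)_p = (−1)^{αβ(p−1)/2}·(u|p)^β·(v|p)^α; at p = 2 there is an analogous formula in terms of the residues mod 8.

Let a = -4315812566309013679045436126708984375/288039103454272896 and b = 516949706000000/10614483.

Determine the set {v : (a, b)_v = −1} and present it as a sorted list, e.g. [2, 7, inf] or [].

[3, 5]

(a, b) ≡ (-2730, 78) mod (ℚ^×)²; places V = {2, 3, 5, 7, 11, 13, 19, 53, ∞}.
(a,b)_7: α=15, u≡1; β=6, v≡1 (mod 7); (1|7)=+1, (1|7)=+1; sign (−1)^0·+1^6·+1^15 = +1.
(a,b)_19: α=-6, u≡1; β=-2, v≡15 (mod 19); (1|19)=+1, (15|19)=-1; sign (−1)^0·+1^-2·-1^-6 = +1.
(a,b)_3: α=-3, u≡2; β=-5, v≡2 (mod 3); (2|3)=-1, (2|3)=-1; sign (−1)^1·-1^-5·-1^-3 = -1.
(a,b)_∞: sgn(-2730)=−, sgn(78)=+, so +1.
(a,b)_13: α=9, u≡7; β=3, v≡7 (mod 13); (7|13)=-1, (7|13)=-1; sign (−1)^0·-1^3·-1^9 = +1.
(a,b)_11: α=-6, u≡4; β=-2, v≡1 (mod 11); (4|11)=+1, (1|11)=+1; sign (−1)^0·+1^-2·+1^-6 = +1.
(a,b)_5: α=15, u≡4; β=6, v≡3 (mod 5); (4|5)=+1, (3|5)=-1; sign (−1)^0·+1^6·-1^15 = -1.
(a,b)_53: α=2, u≡35; β=0, v≡7 (mod 53); (35|53)=-1, (7|53)=+1; sign (−1)^0·-1^0·+1^2 = +1.
(a,b)_2: α=-7, β=7; u≡3, v≡7 (mod 8); ε(u)ε(v)=1·1, αω(v)=-7·0, βω(u)=7·1; sum ≡ 0  ⇒  +1.
Ram(-2730, 78) = {3, 5}; no ℚ_3-point on the conic.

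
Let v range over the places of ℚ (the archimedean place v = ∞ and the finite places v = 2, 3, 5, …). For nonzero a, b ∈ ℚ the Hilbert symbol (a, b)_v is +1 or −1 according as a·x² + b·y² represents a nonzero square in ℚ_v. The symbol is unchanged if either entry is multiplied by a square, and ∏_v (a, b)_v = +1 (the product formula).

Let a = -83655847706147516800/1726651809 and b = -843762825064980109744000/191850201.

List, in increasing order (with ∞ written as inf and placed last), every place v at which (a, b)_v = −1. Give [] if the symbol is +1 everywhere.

[2, 5, 7, inf]

Mod squares: a ≡ -22, b ≡ -910. Check v ∈ {∞, 2, 3, 5, 7, 11, 13, 19, 29}.
v=3: a=3^-14·(≡2), b=3^-12·(≡2) mod 3; (2|3)=-1, (2|3)=-1; (−1)^{-14·-12·1}·(-1)^-12·(-1)^-14 = +1.
v=13: a=13^4·(≡12), b=13^3·(≡5) mod 13; (12|13)=+1, (5|13)=-1; (−1)^{4·3·6}·(+1)^3·(-1)^4 = +1.
v=5: a=5^2·(≡2), b=5^3·(≡3) mod 5; (2|5)=-1, (3|5)=-1; (−1)^{2·3·2}·(-1)^3·(-1)^2 = -1.
v=2: v_2(a)=7, v_2(b)=7; units ≡ 5, 1 (mod 8); ε·ε+αω+βω = 0·0+7·0+7·1 ≡ 1  ⇒  (a,b)_2 = -1.
v=7: a=7^6·(≡3), b=7^9·(≡3) mod 7; (3|7)=-1, (3|7)=-1; (−1)^{6·9·3}·(-1)^9·(-1)^6 = -1.
v=∞: -22 < 0 and -910 < 0  ⇒  (a,b)_∞ = -1.
v=29: a=29^4·(≡6), b=29^6·(≡8) mod 29; (6|29)=+1, (8|29)=-1; (−1)^{4·6·14}·(+1)^6·(-1)^4 = +1.
v=19: a=19^-2·(≡4), b=19^-2·(≡14) mod 19; (4|19)=+1, (14|19)=-1; (−1)^{-2·-2·9}·(+1)^-2·(-1)^-2 = +1.
v=11: a=11^1·(≡9), b=11^0·(≡1) mod 11; (9|11)=+1, (1|11)=+1; (−1)^{1·0·5}·(+1)^0·(+1)^1 = +1.
(-22, -910 / ℚ) ramifies at {2, 5, 7, ∞}: a division algebra.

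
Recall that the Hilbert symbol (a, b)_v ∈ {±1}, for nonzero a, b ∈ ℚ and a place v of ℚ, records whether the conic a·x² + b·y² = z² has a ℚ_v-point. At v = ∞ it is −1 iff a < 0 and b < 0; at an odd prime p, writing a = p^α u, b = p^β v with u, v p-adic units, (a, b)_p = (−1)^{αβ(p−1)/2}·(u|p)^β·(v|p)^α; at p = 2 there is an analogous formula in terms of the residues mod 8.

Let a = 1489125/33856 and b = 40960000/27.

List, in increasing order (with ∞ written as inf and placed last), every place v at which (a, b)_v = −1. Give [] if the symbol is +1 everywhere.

Mod squares: a ≡ 165, b ≡ 3. Check v ∈ {∞, 2, 3, 5, 11, 19, 23}.
v=19: a=19^2·(≡18), b=19^0·(≡13) mod 19; (18|19)=-1, (13|19)=-1; (−1)^{2·0·9}·(-1)^0·(-1)^2 = +1.
v=3: a=3^1·(≡1), b=3^-3·(≡1) mod 3; (1|3)=+1, (1|3)=+1; (−1)^{1·-3·1}·(+1)^-3·(+1)^1 = -1.
v=23: a=23^-2·(≡2), b=23^0·(≡9) mod 23; (2|23)=+1, (9|23)=+1; (−1)^{-2·0·11}·(+1)^0·(+1)^-2 = +1.
v=∞: 165 > 0 and 3 > 0  ⇒  (a,b)_∞ = +1.
v=2: v_2(a)=-6, v_2(b)=16; units ≡ 5, 3 (mod 8); ε·ε+αω+βω = 0·1+-6·1+16·1 ≡ 0  ⇒  (a,b)_2 = +1.
v=11: a=11^1·(≡1), b=11^0·(≡3) mod 11; (1|11)=+1, (3|11)=+1; (−1)^{1·0·5}·(+1)^0·(+1)^1 = +1.
v=5: a=5^3·(≡3), b=5^4·(≡3) mod 5; (3|5)=-1, (3|5)=-1; (−1)^{3·4·2}·(-1)^4·(-1)^3 = -1.
(165, 3 / ℚ) ramifies at {3, 5}: a division algebra.

[3, 5]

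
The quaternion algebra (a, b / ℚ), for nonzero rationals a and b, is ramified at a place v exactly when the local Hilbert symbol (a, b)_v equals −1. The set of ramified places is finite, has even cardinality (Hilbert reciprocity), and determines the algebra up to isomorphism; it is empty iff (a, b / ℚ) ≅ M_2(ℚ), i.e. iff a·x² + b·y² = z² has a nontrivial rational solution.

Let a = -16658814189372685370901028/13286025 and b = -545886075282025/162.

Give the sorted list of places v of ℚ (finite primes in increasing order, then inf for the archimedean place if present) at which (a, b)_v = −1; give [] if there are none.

Mod squares: a ≡ -274873, b ≡ -2. Check v ∈ {∞, 2, 3, 5, 7, 17, 19, 23, 37}.
v=2: v_2(a)=2, v_2(b)=-1; units ≡ 7, 7 (mod 8); ε·ε+αω+βω = 1·1+2·0+-1·0 ≡ 1  ⇒  (a,b)_2 = -1.
v=17: a=17^7·(≡13), b=17^4·(≡4) mod 17; (13|17)=+1, (4|17)=+1; (−1)^{7·4·8}·(+1)^4·(+1)^7 = +1.
v=19: a=19^3·(≡16), b=19^2·(≡6) mod 19; (16|19)=+1, (6|19)=+1; (−1)^{3·2·9}·(+1)^2·(+1)^3 = +1.
v=37: a=37^3·(≡20), b=37^2·(≡23) mod 37; (20|37)=-1, (23|37)=-1; (−1)^{3·2·18}·(-1)^2·(-1)^3 = -1.
v=5: a=5^-2·(≡2), b=5^2·(≡2) mod 5; (2|5)=-1, (2|5)=-1; (−1)^{-2·2·2}·(-1)^2·(-1)^-2 = +1.
v=3: a=3^-12·(≡2), b=3^-4·(≡1) mod 3; (2|3)=-1, (1|3)=+1; (−1)^{-12·-4·1}·(-1)^-4·(+1)^-12 = +1.
v=7: a=7^4·(≡3), b=7^0·(≡5) mod 7; (3|7)=-1, (5|7)=-1; (−1)^{4·0·3}·(-1)^0·(-1)^4 = +1.
v=23: a=23^3·(≡9), b=23^2·(≡10) mod 23; (9|23)=+1, (10|23)=-1; (−1)^{3·2·11}·(+1)^2·(-1)^3 = -1.
v=∞: -274873 < 0 and -2 < 0  ⇒  (a,b)_∞ = -1.
Ram(-274873, -2) = {2, 23, 37, ∞}; no ℚ_2-point on the conic.

[2, 23, 37, inf]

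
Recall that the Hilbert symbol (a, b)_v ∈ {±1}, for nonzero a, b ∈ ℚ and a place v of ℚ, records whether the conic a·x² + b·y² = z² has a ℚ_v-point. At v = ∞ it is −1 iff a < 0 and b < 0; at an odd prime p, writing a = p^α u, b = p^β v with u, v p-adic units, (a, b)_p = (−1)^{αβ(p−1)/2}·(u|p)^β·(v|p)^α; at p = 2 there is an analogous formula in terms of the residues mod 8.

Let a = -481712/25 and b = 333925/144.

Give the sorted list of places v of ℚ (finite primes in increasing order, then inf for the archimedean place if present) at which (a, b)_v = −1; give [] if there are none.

[17, 23]

(a, b) ≡ (-30107, 37) mod (ℚ^×)²; places V = {2, 3, 5, 7, 11, 17, 19, 23, 37, ∞}.
(a,b)_3: α=0, u≡1; β=-2, v≡1 (mod 3); (1|3)=+1, (1|3)=+1; sign (−1)^0·+1^-2·+1^0 = +1.
(a,b)_5: α=-2, u≡3; β=2, v≡3 (mod 5); (3|5)=-1, (3|5)=-1; sign (−1)^0·-1^2·-1^-2 = +1.
(a,b)_∞: sgn(-30107)=−, sgn(37)=+, so +1.
(a,b)_7: α=1, u≡2; β=0, v≡1 (mod 7); (2|7)=+1, (1|7)=+1; sign (−1)^0·+1^0·+1^1 = +1.
(a,b)_37: α=0, u≡10; β=1, v≡10 (mod 37); (10|37)=+1, (10|37)=+1; sign (−1)^0·+1^1·+1^0 = +1.
(a,b)_19: α=0, u≡15; β=2, v≡15 (mod 19); (15|19)=-1, (15|19)=-1; sign (−1)^0·-1^2·-1^0 = +1.
(a,b)_11: α=1, u≡7; β=0, v≡9 (mod 11); (7|11)=-1, (9|11)=+1; sign (−1)^0·-1^0·+1^1 = +1.
(a,b)_23: α=1, u≡16; β=0, v≡21 (mod 23); (16|23)=+1, (21|23)=-1; sign (−1)^0·+1^0·-1^1 = -1.
(a,b)_17: α=1, u≡11; β=0, v≡12 (mod 17); (11|17)=-1, (12|17)=-1; sign (−1)^0·-1^0·-1^1 = -1.
(a,b)_2: α=4, β=-4; u≡5, v≡5 (mod 8); ε(u)ε(v)=0·0, αω(v)=4·1, βω(u)=-4·1; sum ≡ 0  ⇒  +1.
(-30107, 37 / ℚ) ramifies at {17, 23}: a division algebra.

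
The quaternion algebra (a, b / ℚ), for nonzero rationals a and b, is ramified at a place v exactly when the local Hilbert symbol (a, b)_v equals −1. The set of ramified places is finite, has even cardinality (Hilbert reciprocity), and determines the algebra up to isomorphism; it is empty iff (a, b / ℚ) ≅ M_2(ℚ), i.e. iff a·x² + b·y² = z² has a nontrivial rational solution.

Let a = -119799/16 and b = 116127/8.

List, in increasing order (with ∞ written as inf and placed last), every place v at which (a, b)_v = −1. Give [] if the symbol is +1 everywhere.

(a, b) ≡ (-1479, 25806) mod (ℚ^×)²; places V = {2, 3, 11, 17, 23, 29, ∞}.
(a,b)_3: α=5, u≡2; β=3, v≡1 (mod 3); (2|3)=-1, (1|3)=+1; sign (−1)^1·-1^3·+1^5 = +1.
(a,b)_23: α=0, u≡12; β=1, v≡13 (mod 23); (12|23)=+1, (13|23)=+1; sign (−1)^0·+1^1·+1^0 = +1.
(a,b)_17: α=1, u≡9; β=1, v≡6 (mod 17); (9|17)=+1, (6|17)=-1; sign (−1)^0·+1^1·-1^1 = -1.
(a,b)_29: α=1, u≡1; β=0, v≡5 (mod 29); (1|29)=+1, (5|29)=+1; sign (−1)^0·+1^0·+1^1 = +1.
(a,b)_11: α=0, u≡7; β=1, v≡1 (mod 11); (7|11)=-1, (1|11)=+1; sign (−1)^0·-1^1·+1^0 = -1.
(a,b)_2: α=-4, β=-3; u≡1, v≡7 (mod 8); ε(u)ε(v)=0·1, αω(v)=-4·0, βω(u)=-3·0; sum ≡ 0  ⇒  +1.
(a,b)_∞: sgn(-1479)=−, sgn(25806)=+, so +1.
(-1479, 25806 / ℚ) ramifies at {11, 17}: a division algebra.

[11, 17]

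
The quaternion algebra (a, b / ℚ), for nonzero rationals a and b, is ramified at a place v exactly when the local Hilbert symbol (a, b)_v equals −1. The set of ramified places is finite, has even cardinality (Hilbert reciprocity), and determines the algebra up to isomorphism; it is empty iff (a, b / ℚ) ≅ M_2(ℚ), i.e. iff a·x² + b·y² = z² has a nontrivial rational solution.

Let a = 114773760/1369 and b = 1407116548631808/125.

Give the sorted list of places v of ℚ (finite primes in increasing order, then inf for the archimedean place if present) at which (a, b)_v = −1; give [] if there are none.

[3, 17, 23, 41]

Mod squares: a ≡ 615, b ≡ 84065. Check v ∈ {∞, 2, 3, 5, 7, 17, 23, 37, 41, 43}.
v=2: v_2(a)=8, v_2(b)=8; units ≡ 7, 1 (mod 8); ε·ε+αω+βω = 1·0+8·0+8·0 ≡ 0  ⇒  (a,b)_2 = +1.
v=∞: 615 > 0 and 84065 > 0  ⇒  (a,b)_∞ = +1.
v=23: a=23^0·(≡22), b=23^1·(≡21) mod 23; (22|23)=-1, (21|23)=-1; (−1)^{0·1·11}·(-1)^1·(-1)^0 = -1.
v=7: a=7^0·(≡6), b=7^4·(≡2) mod 7; (6|7)=-1, (2|7)=+1; (−1)^{0·4·3}·(-1)^4·(+1)^0 = +1.
v=41: a=41^1·(≡13), b=41^2·(≡24) mod 41; (13|41)=-1, (24|41)=-1; (−1)^{1·2·20}·(-1)^2·(-1)^1 = -1.
v=5: a=5^1·(≡3), b=5^-3·(≡3) mod 5; (3|5)=-1, (3|5)=-1; (−1)^{1·-3·2}·(-1)^-3·(-1)^1 = +1.
v=3: a=3^7·(≡1), b=3^4·(≡2) mod 3; (1|3)=+1, (2|3)=-1; (−1)^{7·4·1}·(+1)^4·(-1)^7 = -1.
v=17: a=17^0·(≡5), b=17^1·(≡16) mod 17; (5|17)=-1, (16|17)=+1; (−1)^{0·1·8}·(-1)^1·(+1)^0 = -1.
v=43: a=43^0·(≡11), b=43^1·(≡22) mod 43; (11|43)=+1, (22|43)=-1; (−1)^{0·1·21}·(+1)^1·(-1)^0 = +1.
v=37: a=37^-2·(≡19), b=37^0·(≡34) mod 37; (19|37)=-1, (34|37)=+1; (−1)^{-2·0·18}·(-1)^0·(+1)^-2 = +1.
|Ram(615, 84065)| = 4, even; anisotropic at {3, 17, 23, 41}.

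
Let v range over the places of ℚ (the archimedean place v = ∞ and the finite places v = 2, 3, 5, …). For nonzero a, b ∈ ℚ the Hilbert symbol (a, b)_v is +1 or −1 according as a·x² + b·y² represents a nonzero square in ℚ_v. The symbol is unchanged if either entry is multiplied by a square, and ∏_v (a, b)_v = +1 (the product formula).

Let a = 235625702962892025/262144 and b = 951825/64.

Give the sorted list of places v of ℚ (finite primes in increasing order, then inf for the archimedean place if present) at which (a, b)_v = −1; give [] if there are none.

Mod squares: a ≡ 1194249, b ≡ 777. Check v ∈ {∞, 2, 3, 5, 7, 29, 37, 53}.
v=2: v_2(a)=-18, v_2(b)=-6; units ≡ 1, 1 (mod 8); ε·ε+αω+βω = 0·0+-18·0+-6·0 ≡ 0  ⇒  (a,b)_2 = +1.
v=53: a=53^1·(≡50), b=53^0·(≡48) mod 53; (50|53)=-1, (48|53)=-1; (−1)^{1·0·26}·(-1)^0·(-1)^1 = -1.
v=7: a=7^9·(≡6), b=7^3·(≡3) mod 7; (6|7)=-1, (3|7)=-1; (−1)^{9·3·3}·(-1)^3·(-1)^9 = -1.
v=37: a=37^3·(≡17), b=37^1·(≡36) mod 37; (17|37)=-1, (36|37)=+1; (−1)^{3·1·18}·(-1)^1·(+1)^3 = -1.
v=3: a=3^1·(≡1), b=3^1·(≡1) mod 3; (1|3)=+1, (1|3)=+1; (−1)^{1·1·1}·(+1)^1·(+1)^1 = -1.
v=∞: 1194249 > 0 and 777 > 0  ⇒  (a,b)_∞ = +1.
v=5: a=5^2·(≡4), b=5^2·(≡2) mod 5; (4|5)=+1, (2|5)=-1; (−1)^{2·2·2}·(+1)^2·(-1)^2 = +1.
v=29: a=29^1·(≡25), b=29^0·(≡22) mod 29; (25|29)=+1, (22|29)=+1; (−1)^{1·0·14}·(+1)^0·(+1)^1 = +1.
(1194249, 777 / ℚ) ramifies at {3, 7, 37, 53}: a division algebra.

[3, 7, 37, 53]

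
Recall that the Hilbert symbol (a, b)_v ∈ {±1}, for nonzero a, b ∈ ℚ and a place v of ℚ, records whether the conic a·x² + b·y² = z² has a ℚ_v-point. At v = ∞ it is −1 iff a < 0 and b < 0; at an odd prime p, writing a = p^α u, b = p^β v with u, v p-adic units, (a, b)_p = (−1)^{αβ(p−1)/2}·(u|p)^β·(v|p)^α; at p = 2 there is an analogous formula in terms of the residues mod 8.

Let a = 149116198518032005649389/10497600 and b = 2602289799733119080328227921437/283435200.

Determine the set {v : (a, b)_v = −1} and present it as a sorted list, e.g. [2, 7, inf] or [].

Mod squares: a ≡ 6061, b ≡ 39. Check v ∈ {∞, 2, 3, 5, 7, 11, 13, 17, 19, 23, 29}.
v=5: a=5^-2·(≡1), b=5^-2·(≡4) mod 5; (1|5)=+1, (4|5)=+1; (−1)^{-2·-2·2}·(+1)^-2·(+1)^-2 = +1.
v=19: a=19^3·(≡3), b=19^4·(≡5) mod 19; (3|19)=-1, (5|19)=+1; (−1)^{3·4·9}·(-1)^4·(+1)^3 = +1.
v=17: a=17^2·(≡8), b=17^0·(≡14) mod 17; (8|17)=+1, (14|17)=-1; (−1)^{2·0·8}·(+1)^0·(-1)^2 = +1.
v=3: a=3^-8·(≡1), b=3^-11·(≡1) mod 3; (1|3)=+1, (1|3)=+1; (−1)^{-8·-11·1}·(+1)^-11·(+1)^-8 = +1.
v=2: v_2(a)=-6, v_2(b)=-6; units ≡ 5, 7 (mod 8); ε·ε+αω+βω = 0·1+-6·0+-6·1 ≡ 0  ⇒  (a,b)_2 = +1.
v=29: a=29^3·(≡22), b=29^4·(≡15) mod 29; (22|29)=+1, (15|29)=-1; (−1)^{3·4·14}·(+1)^4·(-1)^3 = -1.
v=11: a=11^3·(≡9), b=11^6·(≡10) mod 11; (9|11)=+1, (10|11)=-1; (−1)^{3·6·5}·(+1)^6·(-1)^3 = -1.
v=7: a=7^2·(≡3), b=7^2·(≡2) mod 7; (3|7)=-1, (2|7)=+1; (−1)^{2·2·3}·(-1)^2·(+1)^2 = +1.
v=23: a=23^4·(≡12), b=23^6·(≡9) mod 23; (12|23)=+1, (9|23)=+1; (−1)^{4·6·11}·(+1)^6·(+1)^4 = +1.
v=∞: 6061 > 0 and 39 > 0  ⇒  (a,b)_∞ = +1.
v=13: a=13^2·(≡10), b=13^3·(≡9) mod 13; (10|13)=+1, (9|13)=+1; (−1)^{2·3·6}·(+1)^3·(+1)^2 = +1.
Ram(6061, 39) = {11, 29}; no ℚ_11-point on the conic.

[11, 29]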